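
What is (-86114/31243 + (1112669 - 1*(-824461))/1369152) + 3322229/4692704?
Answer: -82787036859103/130688188911804 ≈ -0.63347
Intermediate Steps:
(-86114/31243 + (1112669 - 1*(-824461))/1369152) + 3322229/4692704 = (-86114*1/31243 + (1112669 + 824461)*(1/1369152)) + 3322229*(1/4692704) = (-86114/31243 + 1937130*(1/1369152)) + 3322229/4692704 = (-86114/31243 + 322855/228192) + 3322229/4692704 = -9563567123/7129402656 + 3322229/4692704 = -82787036859103/130688188911804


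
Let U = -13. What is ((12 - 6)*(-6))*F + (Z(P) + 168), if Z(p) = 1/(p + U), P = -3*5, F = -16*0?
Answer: 4703/28 ≈ 167.96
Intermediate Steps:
F = 0
P = -15
Z(p) = 1/(-13 + p) (Z(p) = 1/(p - 13) = 1/(-13 + p))
((12 - 6)*(-6))*F + (Z(P) + 168) = ((12 - 6)*(-6))*0 + (1/(-13 - 15) + 168) = (6*(-6))*0 + (1/(-28) + 168) = -36*0 + (-1/28 + 168) = 0 + 4703/28 = 4703/28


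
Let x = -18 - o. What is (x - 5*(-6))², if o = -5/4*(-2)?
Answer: 361/4 ≈ 90.250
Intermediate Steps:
o = 5/2 (o = -5*¼*(-2) = -5/4*(-2) = 5/2 ≈ 2.5000)
x = -41/2 (x = -18 - 1*5/2 = -18 - 5/2 = -41/2 ≈ -20.500)
(x - 5*(-6))² = (-41/2 - 5*(-6))² = (-41/2 + 30)² = (19/2)² = 361/4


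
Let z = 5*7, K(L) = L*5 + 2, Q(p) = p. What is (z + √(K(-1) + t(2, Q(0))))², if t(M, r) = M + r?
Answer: (35 + I)² ≈ 1224.0 + 70.0*I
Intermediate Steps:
K(L) = 2 + 5*L (K(L) = 5*L + 2 = 2 + 5*L)
z = 35
(z + √(K(-1) + t(2, Q(0))))² = (35 + √((2 + 5*(-1)) + (2 + 0)))² = (35 + √((2 - 5) + 2))² = (35 + √(-3 + 2))² = (35 + √(-1))² = (35 + I)²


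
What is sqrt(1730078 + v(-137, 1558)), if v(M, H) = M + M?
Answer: 2*sqrt(432451) ≈ 1315.2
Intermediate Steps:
v(M, H) = 2*M
sqrt(1730078 + v(-137, 1558)) = sqrt(1730078 + 2*(-137)) = sqrt(1730078 - 274) = sqrt(1729804) = 2*sqrt(432451)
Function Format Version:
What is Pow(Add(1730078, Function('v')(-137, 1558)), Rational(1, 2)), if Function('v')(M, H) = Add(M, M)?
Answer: Mul(2, Pow(432451, Rational(1, 2))) ≈ 1315.2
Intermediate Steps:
Function('v')(M, H) = Mul(2, M)
Pow(Add(1730078, Function('v')(-137, 1558)), Rational(1, 2)) = Pow(Add(1730078, Mul(2, -137)), Rational(1, 2)) = Pow(Add(1730078, -274), Rational(1, 2)) = Pow(1729804, Rational(1, 2)) = Mul(2, Pow(432451, Rational(1, 2)))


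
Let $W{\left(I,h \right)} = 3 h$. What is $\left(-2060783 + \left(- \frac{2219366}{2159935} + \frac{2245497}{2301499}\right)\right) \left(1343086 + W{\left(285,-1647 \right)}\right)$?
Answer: $- \frac{2741680971008842439343086}{994217648513} \approx -2.7576 \cdot 10^{12}$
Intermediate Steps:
$\left(-2060783 + \left(- \frac{2219366}{2159935} + \frac{2245497}{2301499}\right)\right) \left(1343086 + W{\left(285,-1647 \right)}\right) = \left(-2060783 + \left(- \frac{2219366}{2159935} + \frac{2245497}{2301499}\right)\right) \left(1343086 + 3 \left(-1647\right)\right) = \left(-2060783 + \left(\left(-2219366\right) \frac{1}{2159935} + 2245497 \cdot \frac{1}{2301499}\right)\right) \left(1343086 - 4941\right) = \left(-2060783 + \left(- \frac{2219366}{2159935} + \frac{2245497}{2301499}\right)\right) 1338145 = \left(-2060783 - \frac{257741066939}{4971088242565}\right) 1338145 = \left(- \frac{10244334399518895334}{4971088242565}\right) 1338145 = - \frac{2741680971008842439343086}{994217648513}$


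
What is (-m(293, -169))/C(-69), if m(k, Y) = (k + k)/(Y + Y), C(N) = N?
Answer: -293/11661 ≈ -0.025126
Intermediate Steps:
m(k, Y) = k/Y (m(k, Y) = (2*k)/((2*Y)) = (2*k)*(1/(2*Y)) = k/Y)
(-m(293, -169))/C(-69) = -293/(-169)/(-69) = -293*(-1)/169*(-1/69) = -1*(-293/169)*(-1/69) = (293/169)*(-1/69) = -293/11661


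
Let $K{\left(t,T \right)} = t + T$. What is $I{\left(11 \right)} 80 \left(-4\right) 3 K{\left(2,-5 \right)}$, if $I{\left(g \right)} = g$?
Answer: $31680$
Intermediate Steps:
$K{\left(t,T \right)} = T + t$
$I{\left(11 \right)} 80 \left(-4\right) 3 K{\left(2,-5 \right)} = 11 \cdot 80 \left(-4\right) 3 \left(-5 + 2\right) = 880 \left(\left(-12\right) \left(-3\right)\right) = 880 \cdot 36 = 31680$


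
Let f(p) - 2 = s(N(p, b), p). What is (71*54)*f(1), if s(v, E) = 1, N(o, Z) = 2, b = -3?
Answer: 11502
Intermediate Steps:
f(p) = 3 (f(p) = 2 + 1 = 3)
(71*54)*f(1) = (71*54)*3 = 3834*3 = 11502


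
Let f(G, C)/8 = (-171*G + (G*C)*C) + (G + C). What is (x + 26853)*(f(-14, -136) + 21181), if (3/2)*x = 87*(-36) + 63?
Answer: -50418218133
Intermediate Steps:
x = -2046 (x = 2*(87*(-36) + 63)/3 = 2*(-3132 + 63)/3 = (2/3)*(-3069) = -2046)
f(G, C) = -1360*G + 8*C + 8*G*C**2 (f(G, C) = 8*((-171*G + (G*C)*C) + (G + C)) = 8*((-171*G + (C*G)*C) + (C + G)) = 8*((-171*G + G*C**2) + (C + G)) = 8*(C - 170*G + G*C**2) = -1360*G + 8*C + 8*G*C**2)
(x + 26853)*(f(-14, -136) + 21181) = (-2046 + 26853)*((-1360*(-14) + 8*(-136) + 8*(-14)*(-136)**2) + 21181) = 24807*((19040 - 1088 + 8*(-14)*18496) + 21181) = 24807*((19040 - 1088 - 2071552) + 21181) = 24807*(-2053600 + 21181) = 24807*(-2032419) = -50418218133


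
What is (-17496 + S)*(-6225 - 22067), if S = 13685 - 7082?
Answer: 308184756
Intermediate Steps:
S = 6603
(-17496 + S)*(-6225 - 22067) = (-17496 + 6603)*(-6225 - 22067) = -10893*(-28292) = 308184756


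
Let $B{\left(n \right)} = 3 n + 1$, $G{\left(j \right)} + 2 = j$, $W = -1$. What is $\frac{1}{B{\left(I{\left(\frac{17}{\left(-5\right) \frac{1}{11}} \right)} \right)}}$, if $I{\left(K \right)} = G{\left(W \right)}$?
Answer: $- \frac{1}{8} \approx -0.125$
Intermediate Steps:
$G{\left(j \right)} = -2 + j$
$I{\left(K \right)} = -3$ ($I{\left(K \right)} = -2 - 1 = -3$)
$B{\left(n \right)} = 1 + 3 n$
$\frac{1}{B{\left(I{\left(\frac{17}{\left(-5\right) \frac{1}{11}} \right)} \right)}} = \frac{1}{1 + 3 \left(-3\right)} = \frac{1}{1 - 9} = \frac{1}{-8} = - \frac{1}{8}$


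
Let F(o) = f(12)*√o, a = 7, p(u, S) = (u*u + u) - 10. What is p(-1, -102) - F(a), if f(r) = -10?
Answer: -10 + 10*√7 ≈ 16.458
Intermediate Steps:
p(u, S) = -10 + u + u² (p(u, S) = (u² + u) - 10 = (u + u²) - 10 = -10 + u + u²)
F(o) = -10*√o
p(-1, -102) - F(a) = (-10 - 1 + (-1)²) - (-10)*√7 = (-10 - 1 + 1) + 10*√7 = -10 + 10*√7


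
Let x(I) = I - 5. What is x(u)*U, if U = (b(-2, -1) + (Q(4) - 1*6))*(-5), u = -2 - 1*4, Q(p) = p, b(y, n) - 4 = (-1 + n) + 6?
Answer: 330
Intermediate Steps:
b(y, n) = 9 + n (b(y, n) = 4 + ((-1 + n) + 6) = 4 + (5 + n) = 9 + n)
u = -6 (u = -2 - 4 = -6)
x(I) = -5 + I
U = -30 (U = ((9 - 1) + (4 - 1*6))*(-5) = (8 + (4 - 6))*(-5) = (8 - 2)*(-5) = 6*(-5) = -30)
x(u)*U = (-5 - 6)*(-30) = -11*(-30) = 330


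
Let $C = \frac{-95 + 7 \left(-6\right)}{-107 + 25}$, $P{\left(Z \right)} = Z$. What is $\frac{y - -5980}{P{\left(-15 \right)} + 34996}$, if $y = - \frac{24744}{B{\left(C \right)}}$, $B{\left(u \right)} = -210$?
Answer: $\frac{213424}{1224335} \approx 0.17432$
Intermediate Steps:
$C = \frac{137}{82}$ ($C = \frac{-95 - 42}{-82} = \left(-137\right) \left(- \frac{1}{82}\right) = \frac{137}{82} \approx 1.6707$)
$y = \frac{4124}{35}$ ($y = - \frac{24744}{-210} = \left(-24744\right) \left(- \frac{1}{210}\right) = \frac{4124}{35} \approx 117.83$)
$\frac{y - -5980}{P{\left(-15 \right)} + 34996} = \frac{\frac{4124}{35} - -5980}{-15 + 34996} = \frac{\frac{4124}{35} + \left(-1730 + 7710\right)}{34981} = \left(\frac{4124}{35} + 5980\right) \frac{1}{34981} = \frac{213424}{35} \cdot \frac{1}{34981} = \frac{213424}{1224335}$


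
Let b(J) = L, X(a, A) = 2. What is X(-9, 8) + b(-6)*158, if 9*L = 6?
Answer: 322/3 ≈ 107.33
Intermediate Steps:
L = 2/3 (L = (1/9)*6 = 2/3 ≈ 0.66667)
b(J) = 2/3
X(-9, 8) + b(-6)*158 = 2 + (2/3)*158 = 2 + 316/3 = 322/3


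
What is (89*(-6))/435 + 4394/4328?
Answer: -66627/313780 ≈ -0.21234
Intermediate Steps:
(89*(-6))/435 + 4394/4328 = -534*1/435 + 4394*(1/4328) = -178/145 + 2197/2164 = -66627/313780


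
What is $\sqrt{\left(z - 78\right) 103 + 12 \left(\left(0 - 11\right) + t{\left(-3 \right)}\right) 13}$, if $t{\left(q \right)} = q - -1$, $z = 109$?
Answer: $\sqrt{1165} \approx 34.132$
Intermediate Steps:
$t{\left(q \right)} = 1 + q$ ($t{\left(q \right)} = q + 1 = 1 + q$)
$\sqrt{\left(z - 78\right) 103 + 12 \left(\left(0 - 11\right) + t{\left(-3 \right)}\right) 13} = \sqrt{\left(109 - 78\right) 103 + 12 \left(\left(0 - 11\right) + \left(1 - 3\right)\right) 13} = \sqrt{31 \cdot 103 + 12 \left(-11 - 2\right) 13} = \sqrt{3193 + 12 \left(-13\right) 13} = \sqrt{3193 - 2028} = \sqrt{1165}$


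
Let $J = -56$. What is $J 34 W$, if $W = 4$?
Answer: $-7616$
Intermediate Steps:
$J 34 W = - 56 \cdot 34 \cdot 4 = \left(-56\right) 136 = -7616$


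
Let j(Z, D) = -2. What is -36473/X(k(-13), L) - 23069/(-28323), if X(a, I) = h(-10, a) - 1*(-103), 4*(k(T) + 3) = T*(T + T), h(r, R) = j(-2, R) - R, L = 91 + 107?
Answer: -688383289/368199 ≈ -1869.6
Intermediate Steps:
L = 198
h(r, R) = -2 - R
k(T) = -3 + T**2/2 (k(T) = -3 + (T*(T + T))/4 = -3 + (T*(2*T))/4 = -3 + (2*T**2)/4 = -3 + T**2/2)
X(a, I) = 101 - a (X(a, I) = (-2 - a) - 1*(-103) = (-2 - a) + 103 = 101 - a)
-36473/X(k(-13), L) - 23069/(-28323) = -36473/(101 - (-3 + (1/2)*(-13)**2)) - 23069/(-28323) = -36473/(101 - (-3 + (1/2)*169)) - 23069*(-1/28323) = -36473/(101 - (-3 + 169/2)) + 23069/28323 = -36473/(101 - 1*163/2) + 23069/28323 = -36473/(101 - 163/2) + 23069/28323 = -36473/39/2 + 23069/28323 = -36473*2/39 + 23069/28323 = -72946/39 + 23069/28323 = -688383289/368199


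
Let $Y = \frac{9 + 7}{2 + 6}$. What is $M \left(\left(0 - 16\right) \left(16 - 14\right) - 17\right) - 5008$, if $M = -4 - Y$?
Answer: $-4714$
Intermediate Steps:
$Y = 2$ ($Y = \frac{16}{8} = 16 \cdot \frac{1}{8} = 2$)
$M = -6$ ($M = -4 - 2 = -6$)
$M \left(\left(0 - 16\right) \left(16 - 14\right) - 17\right) - 5008 = - 6 \left(\left(0 - 16\right) \left(16 - 14\right) - 17\right) - 5008 = - 6 \left(\left(-16\right) 2 - 17\right) - 5008 = - 6 \left(-32 - 17\right) - 5008 = \left(-6\right) \left(-49\right) - 5008 = 294 - 5008 = -4714$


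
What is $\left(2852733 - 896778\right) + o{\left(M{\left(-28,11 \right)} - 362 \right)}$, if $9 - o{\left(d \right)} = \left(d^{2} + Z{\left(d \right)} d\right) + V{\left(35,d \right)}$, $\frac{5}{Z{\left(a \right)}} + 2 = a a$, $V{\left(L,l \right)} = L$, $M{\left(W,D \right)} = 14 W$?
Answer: $\frac{394381859026}{284257} \approx 1.3874 \cdot 10^{6}$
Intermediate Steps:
$Z{\left(a \right)} = \frac{5}{-2 + a^{2}}$ ($Z{\left(a \right)} = \frac{5}{-2 + a a} = \frac{5}{-2 + a^{2}}$)
$o{\left(d \right)} = -26 - d^{2} - \frac{5 d}{-2 + d^{2}}$ ($o{\left(d \right)} = 9 - \left(\left(d^{2} + \frac{5}{-2 + d^{2}} d\right) + 35\right) = 9 - \left(\left(d^{2} + \frac{5 d}{-2 + d^{2}}\right) + 35\right) = 9 - \left(35 + d^{2} + \frac{5 d}{-2 + d^{2}}\right) = -26 - d^{2} - \frac{5 d}{-2 + d^{2}}$)
$\left(2852733 - 896778\right) + o{\left(M{\left(-28,11 \right)} - 362 \right)} = \left(2852733 - 896778\right) + \frac{52 - \left(14 \left(-28\right) - 362\right)^{4} - 24 \left(14 \left(-28\right) - 362\right)^{2} - 5 \left(14 \left(-28\right) - 362\right)}{-2 + \left(14 \left(-28\right) - 362\right)^{2}} = 1955955 + \frac{52 - \left(-392 - 362\right)^{4} - 24 \left(-392 - 362\right)^{2} - 5 \left(-392 - 362\right)}{-2 + \left(-392 - 362\right)^{2}} = 1955955 + \frac{52 - \left(-754\right)^{4} - 24 \left(-754\right)^{2} - -3770}{-2 + \left(-754\right)^{2}} = 1955955 + \frac{52 - 323210442256 - 13644384 + 3770}{-2 + 568516} = 1955955 + \frac{52 - 323210442256 - 13644384 + 3770}{568514} = 1955955 + \frac{1}{568514} \left(-323224082818\right) = 1955955 - \frac{161612041409}{284257} = \frac{394381859026}{284257}$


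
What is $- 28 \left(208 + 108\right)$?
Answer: $-8848$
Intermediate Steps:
$- 28 \left(208 + 108\right) = \left(-28\right) 316 = -8848$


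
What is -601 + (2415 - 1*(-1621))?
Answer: 3435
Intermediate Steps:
-601 + (2415 - 1*(-1621)) = -601 + (2415 + 1621) = -601 + 4036 = 3435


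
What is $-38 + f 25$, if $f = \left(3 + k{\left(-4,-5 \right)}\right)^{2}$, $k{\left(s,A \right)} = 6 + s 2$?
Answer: $-13$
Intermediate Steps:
$k{\left(s,A \right)} = 6 + 2 s$
$f = 1$ ($f = \left(3 + \left(6 + 2 \left(-4\right)\right)\right)^{2} = \left(3 + \left(6 - 8\right)\right)^{2} = \left(3 - 2\right)^{2} = 1^{2} = 1$)
$-38 + f 25 = -38 + 1 \cdot 25 = -38 + 25 = -13$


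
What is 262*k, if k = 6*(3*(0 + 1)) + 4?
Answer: 5764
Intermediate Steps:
k = 22 (k = 6*(3*1) + 4 = 6*3 + 4 = 18 + 4 = 22)
262*k = 262*22 = 5764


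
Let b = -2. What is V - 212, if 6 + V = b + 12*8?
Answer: -124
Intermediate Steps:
V = 88 (V = -6 + (-2 + 12*8) = -6 + (-2 + 96) = -6 + 94 = 88)
V - 212 = 88 - 212 = -124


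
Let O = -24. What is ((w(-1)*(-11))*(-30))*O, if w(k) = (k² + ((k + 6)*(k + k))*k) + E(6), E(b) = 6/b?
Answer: -95040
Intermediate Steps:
w(k) = 1 + k² + 2*k²*(6 + k) (w(k) = (k² + ((k + 6)*(k + k))*k) + 6/6 = (k² + ((6 + k)*(2*k))*k) + 6*(⅙) = (k² + (2*k*(6 + k))*k) + 1 = (k² + 2*k²*(6 + k)) + 1 = 1 + k² + 2*k²*(6 + k))
((w(-1)*(-11))*(-30))*O = (((1 + 2*(-1)³ + 13*(-1)²)*(-11))*(-30))*(-24) = (((1 + 2*(-1) + 13*1)*(-11))*(-30))*(-24) = (((1 - 2 + 13)*(-11))*(-30))*(-24) = ((12*(-11))*(-30))*(-24) = -132*(-30)*(-24) = 3960*(-24) = -95040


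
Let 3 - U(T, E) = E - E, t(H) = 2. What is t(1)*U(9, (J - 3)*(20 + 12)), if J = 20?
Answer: 6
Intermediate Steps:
U(T, E) = 3 (U(T, E) = 3 - (E - E) = 3 - 1*0 = 3 + 0 = 3)
t(1)*U(9, (J - 3)*(20 + 12)) = 2*3 = 6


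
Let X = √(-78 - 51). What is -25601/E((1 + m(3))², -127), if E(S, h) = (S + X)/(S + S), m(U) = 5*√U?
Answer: I*(3891352 + 512020*√3)/(√129 - 76*I - 10*I*√3) ≈ -50455.0 + 6140.7*I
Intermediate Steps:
X = I*√129 (X = √(-129) = I*√129 ≈ 11.358*I)
E(S, h) = (S + I*√129)/(2*S) (E(S, h) = (S + I*√129)/(S + S) = (S + I*√129)/((2*S)) = (S + I*√129)*(1/(2*S)) = (S + I*√129)/(2*S))
-25601/E((1 + m(3))², -127) = -25601*2*(1 + 5*√3)²/((1 + 5*√3)² + I*√129) = -51202*(1 + 5*√3)²/((1 + 5*√3)² + I*√129)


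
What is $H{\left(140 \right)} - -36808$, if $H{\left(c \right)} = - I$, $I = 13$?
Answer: $36795$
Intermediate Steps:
$H{\left(c \right)} = -13$ ($H{\left(c \right)} = \left(-1\right) 13 = -13$)
$H{\left(140 \right)} - -36808 = -13 - -36808 = -13 + 36808 = 36795$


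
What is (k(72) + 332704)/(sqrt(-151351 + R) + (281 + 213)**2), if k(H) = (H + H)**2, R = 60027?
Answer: 4312604192/2977683031 - 600848*I*sqrt(79)/2977683031 ≈ 1.4483 - 0.0017935*I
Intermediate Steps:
k(H) = 4*H**2 (k(H) = (2*H)**2 = 4*H**2)
(k(72) + 332704)/(sqrt(-151351 + R) + (281 + 213)**2) = (4*72**2 + 332704)/(sqrt(-151351 + 60027) + (281 + 213)**2) = (4*5184 + 332704)/(sqrt(-91324) + 494**2) = (20736 + 332704)/(34*I*sqrt(79) + 244036) = 353440/(244036 + 34*I*sqrt(79))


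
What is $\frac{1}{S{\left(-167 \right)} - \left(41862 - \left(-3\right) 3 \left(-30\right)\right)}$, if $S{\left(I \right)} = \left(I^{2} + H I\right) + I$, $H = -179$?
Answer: $\frac{1}{16023} \approx 6.241 \cdot 10^{-5}$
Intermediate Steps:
$S{\left(I \right)} = I^{2} - 178 I$ ($S{\left(I \right)} = \left(I^{2} - 179 I\right) + I = I^{2} - 178 I$)
$\frac{1}{S{\left(-167 \right)} - \left(41862 - \left(-3\right) 3 \left(-30\right)\right)} = \frac{1}{- 167 \left(-178 - 167\right) - \left(41862 - \left(-3\right) 3 \left(-30\right)\right)} = \frac{1}{\left(-167\right) \left(-345\right) - 41592} = \frac{1}{57615 + \left(\left(270 - 11320\right) - 30542\right)} = \frac{1}{57615 - 41592} = \frac{1}{16023}$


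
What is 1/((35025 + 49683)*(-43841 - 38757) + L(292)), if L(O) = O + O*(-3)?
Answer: -1/6996711968 ≈ -1.4292e-10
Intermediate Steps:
L(O) = -2*O (L(O) = O - 3*O = -2*O)
1/((35025 + 49683)*(-43841 - 38757) + L(292)) = 1/((35025 + 49683)*(-43841 - 38757) - 2*292) = 1/(84708*(-82598) - 584) = 1/(-6996711384 - 584) = 1/(-6996711968) = -1/6996711968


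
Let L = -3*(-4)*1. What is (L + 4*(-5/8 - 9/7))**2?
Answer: 3721/196 ≈ 18.985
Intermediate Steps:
L = 12 (L = 12*1 = 12)
(L + 4*(-5/8 - 9/7))**2 = (12 + 4*(-5/8 - 9/7))**2 = (12 + 4*(-107/56))**2 = (12 - 107/14)**2 = (61/14)**2 = 3721/196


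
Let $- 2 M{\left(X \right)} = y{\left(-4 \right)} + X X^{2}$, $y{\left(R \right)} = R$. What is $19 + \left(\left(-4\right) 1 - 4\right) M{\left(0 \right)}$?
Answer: $3$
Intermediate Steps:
$M{\left(X \right)} = 2 - \frac{X^{3}}{2}$ ($M{\left(X \right)} = - \frac{-4 + X X^{2}}{2} = - \frac{-4 + X^{3}}{2} = 2 - \frac{X^{3}}{2}$)
$19 + \left(\left(-4\right) 1 - 4\right) M{\left(0 \right)} = 19 + \left(\left(-4\right) 1 - 4\right) \left(2 - \frac{0^{3}}{2}\right) = 19 + \left(-4 - 4\right) \left(2 - 0\right) = 19 - 8 \left(2 + 0\right) = 19 - 16 = 3$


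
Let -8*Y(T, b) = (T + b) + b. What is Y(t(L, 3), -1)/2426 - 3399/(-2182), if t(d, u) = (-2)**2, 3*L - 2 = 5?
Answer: 16490857/10587064 ≈ 1.5576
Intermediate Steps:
L = 7/3 (L = 2/3 + (1/3)*5 = 2/3 + 5/3 = 7/3 ≈ 2.3333)
t(d, u) = 4
Y(T, b) = -b/4 - T/8 (Y(T, b) = -((T + b) + b)/8 = -(T + 2*b)/8 = -b/4 - T/8)
Y(t(L, 3), -1)/2426 - 3399/(-2182) = (-1/4*(-1) - 1/8*4)/2426 - 3399/(-2182) = (1/4 - 1/2)*(1/2426) - 3399*(-1/2182) = -1/4*1/2426 + 3399/2182 = -1/9704 + 3399/2182 = 16490857/10587064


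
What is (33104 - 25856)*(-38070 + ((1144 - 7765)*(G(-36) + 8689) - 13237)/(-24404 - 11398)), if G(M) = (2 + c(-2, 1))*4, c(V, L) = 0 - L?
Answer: -121302950800/459 ≈ -2.6428e+8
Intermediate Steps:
c(V, L) = -L
G(M) = 4 (G(M) = (2 - 1*1)*4 = (2 - 1)*4 = 1*4 = 4)
(33104 - 25856)*(-38070 + ((1144 - 7765)*(G(-36) + 8689) - 13237)/(-24404 - 11398)) = (33104 - 25856)*(-38070 + ((1144 - 7765)*(4 + 8689) - 13237)/(-24404 - 11398)) = 7248*(-38070 + (-6621*8693 - 13237)/(-35802)) = 7248*(-38070 + (-57556353 - 13237)*(-1/35802)) = 7248*(-38070 - 57569590*(-1/35802)) = 7248*(-38070 + 2214215/1377) = 7248*(-50208175/1377) = -121302950800/459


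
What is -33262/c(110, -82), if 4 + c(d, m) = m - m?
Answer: 16631/2 ≈ 8315.5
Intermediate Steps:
c(d, m) = -4 (c(d, m) = -4 + (m - m) = -4 + 0 = -4)
-33262/c(110, -82) = -33262/(-4) = -33262*(-¼) = 16631/2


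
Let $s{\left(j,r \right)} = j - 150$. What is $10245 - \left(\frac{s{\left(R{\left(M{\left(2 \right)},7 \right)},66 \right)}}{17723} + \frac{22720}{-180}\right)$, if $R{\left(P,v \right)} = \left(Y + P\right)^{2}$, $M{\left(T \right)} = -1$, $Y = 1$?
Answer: $\frac{1654283893}{159507} \approx 10371.0$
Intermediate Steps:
$R{\left(P,v \right)} = \left(1 + P\right)^{2}$
$s{\left(j,r \right)} = -150 + j$
$10245 - \left(\frac{s{\left(R{\left(M{\left(2 \right)},7 \right)},66 \right)}}{17723} + \frac{22720}{-180}\right) = 10245 - \left(\frac{-150 + \left(1 - 1\right)^{2}}{17723} + \frac{22720}{-180}\right) = 10245 - \left(\left(-150 + 0^{2}\right) \frac{1}{17723} + 22720 \left(- \frac{1}{180}\right)\right) = 10245 - \left(\left(-150 + 0\right) \frac{1}{17723} - \frac{1136}{9}\right) = 10245 - \left(\left(-150\right) \frac{1}{17723} - \frac{1136}{9}\right) = 10245 - \left(- \frac{150}{17723} - \frac{1136}{9}\right) = 10245 - - \frac{20134678}{159507} = 10245 + \frac{20134678}{159507} = \frac{1654283893}{159507}$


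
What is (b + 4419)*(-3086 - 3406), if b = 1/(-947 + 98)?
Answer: -8118743720/283 ≈ -2.8688e+7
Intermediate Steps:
b = -1/849 (b = 1/(-849) = -1/849 ≈ -0.0011779)
(b + 4419)*(-3086 - 3406) = (-1/849 + 4419)*(-3086 - 3406) = (3751730/849)*(-6492) = -8118743720/283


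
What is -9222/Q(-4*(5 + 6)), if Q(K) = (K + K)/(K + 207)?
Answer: 751593/44 ≈ 17082.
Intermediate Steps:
Q(K) = 2*K/(207 + K) (Q(K) = (2*K)/(207 + K) = 2*K/(207 + K))
-9222/Q(-4*(5 + 6)) = -9222*(-(207 - 4*(5 + 6))/(8*(5 + 6))) = -9222/(2*(-4*11)/(207 - 4*11)) = -9222/(2*(-44)/(207 - 44)) = -9222/(2*(-44)/163) = -9222/(2*(-44)*(1/163)) = -9222/(-88/163) = -9222*(-163/88) = 751593/44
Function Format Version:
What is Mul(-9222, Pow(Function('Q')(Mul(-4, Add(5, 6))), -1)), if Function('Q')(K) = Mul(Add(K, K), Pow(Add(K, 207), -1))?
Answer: Rational(751593, 44) ≈ 17082.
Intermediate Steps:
Function('Q')(K) = Mul(2, K, Pow(Add(207, K), -1)) (Function('Q')(K) = Mul(Mul(2, K), Pow(Add(207, K), -1)) = Mul(2, K, Pow(Add(207, K), -1)))
Mul(-9222, Pow(Function('Q')(Mul(-4, Add(5, 6))), -1)) = Mul(-9222, Pow(Mul(2, Mul(-4, Add(5, 6)), Pow(Add(207, Mul(-4, Add(5, 6))), -1)), -1)) = Mul(-9222, Pow(Mul(2, Mul(-4, 11), Pow(Add(207, Mul(-4, 11)), -1)), -1)) = Mul(-9222, Pow(Mul(2, -44, Pow(Add(207, -44), -1)), -1)) = Mul(-9222, Pow(Mul(2, -44, Pow(163, -1)), -1)) = Mul(-9222, Pow(Mul(2, -44, Rational(1, 163)), -1)) = Mul(-9222, Pow(Rational(-88, 163), -1)) = Mul(-9222, Rational(-163, 88)) = Rational(751593, 44)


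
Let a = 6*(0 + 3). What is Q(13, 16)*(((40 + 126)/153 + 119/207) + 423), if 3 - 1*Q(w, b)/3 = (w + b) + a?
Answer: -21917544/391 ≈ -56055.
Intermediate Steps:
a = 18 (a = 6*3 = 18)
Q(w, b) = -45 - 3*b - 3*w (Q(w, b) = 9 - 3*((w + b) + 18) = 9 - 3*((b + w) + 18) = 9 - 3*(18 + b + w) = 9 + (-54 - 3*b - 3*w) = -45 - 3*b - 3*w)
Q(13, 16)*(((40 + 126)/153 + 119/207) + 423) = (-45 - 3*16 - 3*13)*(((40 + 126)/153 + 119/207) + 423) = (-45 - 48 - 39)*((166*(1/153) + 119*(1/207)) + 423) = -132*((166/153 + 119/207) + 423) = -132*(649/391 + 423) = -132*166042/391 = -21917544/391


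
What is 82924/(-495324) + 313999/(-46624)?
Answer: -1285463623/186241824 ≈ -6.9021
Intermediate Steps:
82924/(-495324) + 313999/(-46624) = 82924*(-1/495324) + 313999*(-1/46624) = -20731/123831 - 10129/1504 = -1285463623/186241824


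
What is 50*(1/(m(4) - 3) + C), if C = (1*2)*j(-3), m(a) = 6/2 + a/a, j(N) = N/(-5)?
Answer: 110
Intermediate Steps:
j(N) = -N/5 (j(N) = N*(-⅕) = -N/5)
m(a) = 4 (m(a) = 6*(½) + 1 = 3 + 1 = 4)
C = 6/5 (C = (1*2)*(-⅕*(-3)) = 2*(⅗) = 6/5 ≈ 1.2000)
50*(1/(m(4) - 3) + C) = 50*(1/(4 - 3) + 6/5) = 50*(1/1 + 6/5) = 50*(1 + 6/5) = 50*(11/5) = 110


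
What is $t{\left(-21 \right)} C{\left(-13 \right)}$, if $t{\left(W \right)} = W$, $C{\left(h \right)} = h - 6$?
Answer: $399$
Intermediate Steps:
$C{\left(h \right)} = -6 + h$
$t{\left(-21 \right)} C{\left(-13 \right)} = - 21 \left(-6 - 13\right) = \left(-21\right) \left(-19\right) = 399$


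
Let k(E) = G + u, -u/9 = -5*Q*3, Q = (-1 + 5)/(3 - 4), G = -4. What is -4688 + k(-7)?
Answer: -5232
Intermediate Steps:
Q = -4 (Q = 4/(-1) = 4*(-1) = -4)
u = -540 (u = -9*(-5*(-4))*3 = -180*3 = -9*60 = -540)
k(E) = -544 (k(E) = -4 - 540 = -544)
-4688 + k(-7) = -4688 - 544 = -5232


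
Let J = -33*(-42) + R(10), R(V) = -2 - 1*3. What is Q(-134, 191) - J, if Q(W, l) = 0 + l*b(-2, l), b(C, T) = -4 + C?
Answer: -2527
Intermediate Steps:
R(V) = -5 (R(V) = -2 - 3 = -5)
Q(W, l) = -6*l (Q(W, l) = 0 + l*(-4 - 2) = 0 + l*(-6) = 0 - 6*l = -6*l)
J = 1381 (J = -33*(-42) - 5 = 1386 - 5 = 1381)
Q(-134, 191) - J = -6*191 - 1*1381 = -1146 - 1381 = -2527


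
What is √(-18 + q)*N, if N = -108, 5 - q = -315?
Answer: -108*√302 ≈ -1876.8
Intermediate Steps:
q = 320 (q = 5 - 1*(-315) = 5 + 315 = 320)
√(-18 + q)*N = √(-18 + 320)*(-108) = √302*(-108) = -108*√302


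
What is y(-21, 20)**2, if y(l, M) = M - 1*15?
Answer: 25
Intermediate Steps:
y(l, M) = -15 + M (y(l, M) = M - 15 = -15 + M)
y(-21, 20)**2 = (-15 + 20)**2 = 5**2 = 25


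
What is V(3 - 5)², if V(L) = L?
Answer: 4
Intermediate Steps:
V(3 - 5)² = (3 - 5)² = (-2)² = 4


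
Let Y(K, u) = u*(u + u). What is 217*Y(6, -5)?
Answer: 10850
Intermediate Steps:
Y(K, u) = 2*u² (Y(K, u) = u*(2*u) = 2*u²)
217*Y(6, -5) = 217*(2*(-5)²) = 217*(2*25) = 217*50 = 10850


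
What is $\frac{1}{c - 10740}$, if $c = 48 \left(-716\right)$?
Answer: $- \frac{1}{45108} \approx -2.2169 \cdot 10^{-5}$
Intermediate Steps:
$c = -34368$
$\frac{1}{c - 10740} = \frac{1}{-34368 - 10740} = \frac{1}{-45108} = - \frac{1}{45108}$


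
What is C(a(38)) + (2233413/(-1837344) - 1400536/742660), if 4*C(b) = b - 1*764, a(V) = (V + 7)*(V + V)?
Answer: 75150883782633/113710157920 ≈ 660.90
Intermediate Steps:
a(V) = 2*V*(7 + V) (a(V) = (7 + V)*(2*V) = 2*V*(7 + V))
C(b) = -191 + b/4 (C(b) = (b - 1*764)/4 = (b - 764)/4 = (-764 + b)/4 = -191 + b/4)
C(a(38)) + (2233413/(-1837344) - 1400536/742660) = (-191 + (2*38*(7 + 38))/4) + (2233413/(-1837344) - 1400536/742660) = (-191 + (2*38*45)/4) + (2233413*(-1/1837344) - 1400536*1/742660) = (-191 + (¼)*3420) + (-744471/612448 - 350134/185665) = (-191 + 855) - 352661076247/113710157920 = 664 - 352661076247/113710157920 = 75150883782633/113710157920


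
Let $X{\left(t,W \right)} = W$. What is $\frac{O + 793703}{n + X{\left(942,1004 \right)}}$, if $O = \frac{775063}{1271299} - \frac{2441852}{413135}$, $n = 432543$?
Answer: $\frac{416864407320084352}{227706736961508655} \approx 1.8307$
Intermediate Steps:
$O = - \frac{2784118353243}{525218112365}$ ($O = 775063 \cdot \frac{1}{1271299} - \frac{2441852}{413135} = \frac{775063}{1271299} - \frac{2441852}{413135} = - \frac{2784118353243}{525218112365} \approx -5.3009$)
$\frac{O + 793703}{n + X{\left(942,1004 \right)}} = \frac{- \frac{2784118353243}{525218112365} + 793703}{432543 + 1004} = \frac{416864407320084352}{525218112365 \cdot 433547} = \frac{416864407320084352}{525218112365} \cdot \frac{1}{433547} = \frac{416864407320084352}{227706736961508655}$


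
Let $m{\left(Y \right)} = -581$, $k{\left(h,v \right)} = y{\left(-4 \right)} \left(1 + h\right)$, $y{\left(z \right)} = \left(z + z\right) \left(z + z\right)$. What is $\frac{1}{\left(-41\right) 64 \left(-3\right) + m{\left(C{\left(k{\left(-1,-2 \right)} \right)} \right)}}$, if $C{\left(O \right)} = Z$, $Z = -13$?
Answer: $\frac{1}{7291} \approx 0.00013716$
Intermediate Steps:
$y{\left(z \right)} = 4 z^{2}$ ($y{\left(z \right)} = 2 z 2 z = 4 z^{2}$)
$k{\left(h,v \right)} = 64 + 64 h$ ($k{\left(h,v \right)} = 4 \left(-4\right)^{2} \left(1 + h\right) = 4 \cdot 16 \left(1 + h\right) = 64 \left(1 + h\right) = 64 + 64 h$)
$C{\left(O \right)} = -13$
$\frac{1}{\left(-41\right) 64 \left(-3\right) + m{\left(C{\left(k{\left(-1,-2 \right)} \right)} \right)}} = \frac{1}{\left(-41\right) 64 \left(-3\right) - 581} = \frac{1}{\left(-2624\right) \left(-3\right) - 581} = \frac{1}{7872 - 581} = \frac{1}{7291}$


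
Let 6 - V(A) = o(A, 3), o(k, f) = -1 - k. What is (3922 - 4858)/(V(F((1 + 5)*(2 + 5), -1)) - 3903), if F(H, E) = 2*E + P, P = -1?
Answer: 936/3899 ≈ 0.24006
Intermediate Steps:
F(H, E) = -1 + 2*E (F(H, E) = 2*E - 1 = -1 + 2*E)
V(A) = 7 + A (V(A) = 6 - (-1 - A) = 6 + (1 + A) = 7 + A)
(3922 - 4858)/(V(F((1 + 5)*(2 + 5), -1)) - 3903) = (3922 - 4858)/((7 + (-1 + 2*(-1))) - 3903) = -936/((7 + (-1 - 2)) - 3903) = -936/((7 - 3) - 3903) = -936/(4 - 3903) = -936/(-3899) = -936*(-1/3899) = 936/3899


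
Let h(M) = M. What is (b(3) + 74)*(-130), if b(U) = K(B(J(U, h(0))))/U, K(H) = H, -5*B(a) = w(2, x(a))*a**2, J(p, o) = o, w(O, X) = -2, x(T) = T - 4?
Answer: -9620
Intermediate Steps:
x(T) = -4 + T
B(a) = 2*a**2/5 (B(a) = -(-2)*a**2/5 = 2*a**2/5)
b(U) = 0 (b(U) = ((2/5)*0**2)/U = ((2/5)*0)/U = 0/U = 0)
(b(3) + 74)*(-130) = (0 + 74)*(-130) = 74*(-130) = -9620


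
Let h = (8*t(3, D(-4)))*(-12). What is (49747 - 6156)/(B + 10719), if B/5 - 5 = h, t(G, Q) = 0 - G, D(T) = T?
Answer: 43591/12184 ≈ 3.5777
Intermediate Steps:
t(G, Q) = -G
h = 288 (h = (8*(-1*3))*(-12) = (8*(-3))*(-12) = -24*(-12) = 288)
B = 1465 (B = 25 + 5*288 = 25 + 1440 = 1465)
(49747 - 6156)/(B + 10719) = (49747 - 6156)/(1465 + 10719) = 43591/12184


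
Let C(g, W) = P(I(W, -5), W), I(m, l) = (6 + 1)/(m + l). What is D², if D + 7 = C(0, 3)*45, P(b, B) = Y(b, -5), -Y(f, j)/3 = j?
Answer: 446224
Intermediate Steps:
Y(f, j) = -3*j
I(m, l) = 7/(l + m)
P(b, B) = 15 (P(b, B) = -3*(-5) = 15)
C(g, W) = 15
D = 668 (D = -7 + 15*45 = -7 + 675 = 668)
D² = 668² = 446224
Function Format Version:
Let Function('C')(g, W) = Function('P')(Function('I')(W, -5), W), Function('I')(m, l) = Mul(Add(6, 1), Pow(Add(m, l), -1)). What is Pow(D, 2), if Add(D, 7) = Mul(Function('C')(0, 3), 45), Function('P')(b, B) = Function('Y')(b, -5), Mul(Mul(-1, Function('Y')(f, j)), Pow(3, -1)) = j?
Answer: 446224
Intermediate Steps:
Function('Y')(f, j) = Mul(-3, j)
Function('I')(m, l) = Mul(7, Pow(Add(l, m), -1))
Function('P')(b, B) = 15 (Function('P')(b, B) = Mul(-3, -5) = 15)
Function('C')(g, W) = 15
D = 668 (D = Add(-7, Mul(15, 45)) = Add(-7, 675) = 668)
Pow(D, 2) = Pow(668, 2) = 446224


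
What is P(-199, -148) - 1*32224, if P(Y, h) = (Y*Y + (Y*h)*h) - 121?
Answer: -4351640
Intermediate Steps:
P(Y, h) = -121 + Y² + Y*h² (P(Y, h) = (Y² + Y*h²) - 121 = -121 + Y² + Y*h²)
P(-199, -148) - 1*32224 = (-121 + (-199)² - 199*(-148)²) - 1*32224 = (-121 + 39601 - 199*21904) - 32224 = (-121 + 39601 - 4358896) - 32224 = -4319416 - 32224 = -4351640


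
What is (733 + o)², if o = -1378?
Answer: 416025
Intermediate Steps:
(733 + o)² = (733 - 1378)² = (-645)² = 416025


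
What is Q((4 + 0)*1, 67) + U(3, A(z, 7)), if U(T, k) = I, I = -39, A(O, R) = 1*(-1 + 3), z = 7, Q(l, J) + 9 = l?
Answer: -44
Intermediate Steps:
Q(l, J) = -9 + l
A(O, R) = 2 (A(O, R) = 1*2 = 2)
U(T, k) = -39
Q((4 + 0)*1, 67) + U(3, A(z, 7)) = (-9 + (4 + 0)*1) - 39 = (-9 + 4*1) - 39 = (-9 + 4) - 39 = -5 - 39 = -44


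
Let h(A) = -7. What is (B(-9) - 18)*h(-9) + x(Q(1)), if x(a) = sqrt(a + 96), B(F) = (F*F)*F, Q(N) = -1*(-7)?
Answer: 5229 + sqrt(103) ≈ 5239.1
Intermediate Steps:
Q(N) = 7
B(F) = F**3 (B(F) = F**2*F = F**3)
x(a) = sqrt(96 + a)
(B(-9) - 18)*h(-9) + x(Q(1)) = ((-9)**3 - 18)*(-7) + sqrt(96 + 7) = (-729 - 18)*(-7) + sqrt(103) = -747*(-7) + sqrt(103) = 5229 + sqrt(103)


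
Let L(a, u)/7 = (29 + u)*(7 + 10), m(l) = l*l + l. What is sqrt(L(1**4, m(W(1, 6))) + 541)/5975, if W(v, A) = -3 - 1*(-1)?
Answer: 3*sqrt(470)/5975 ≈ 0.010885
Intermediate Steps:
W(v, A) = -2 (W(v, A) = -3 + 1 = -2)
m(l) = l + l**2 (m(l) = l**2 + l = l + l**2)
L(a, u) = 3451 + 119*u (L(a, u) = 7*((29 + u)*(7 + 10)) = 7*((29 + u)*17) = 7*(493 + 17*u) = 3451 + 119*u)
sqrt(L(1**4, m(W(1, 6))) + 541)/5975 = sqrt((3451 + 119*(-2*(1 - 2))) + 541)/5975 = sqrt((3451 + 119*(-2*(-1))) + 541)*(1/5975) = sqrt((3451 + 119*2) + 541)*(1/5975) = sqrt((3451 + 238) + 541)*(1/5975) = sqrt(3689 + 541)*(1/5975) = sqrt(4230)*(1/5975) = (3*sqrt(470))*(1/5975) = 3*sqrt(470)/5975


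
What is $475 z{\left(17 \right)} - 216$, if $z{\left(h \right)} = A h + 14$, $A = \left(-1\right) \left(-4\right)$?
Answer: $38734$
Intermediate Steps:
$A = 4$
$z{\left(h \right)} = 14 + 4 h$ ($z{\left(h \right)} = 4 h + 14 = 14 + 4 h$)
$475 z{\left(17 \right)} - 216 = 475 \left(14 + 4 \cdot 17\right) - 216 = 475 \left(14 + 68\right) - 216 = 475 \cdot 82 - 216 = 38950 - 216 = 38734$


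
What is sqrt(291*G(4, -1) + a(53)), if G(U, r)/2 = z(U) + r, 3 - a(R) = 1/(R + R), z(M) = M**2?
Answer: sqrt(98123882)/106 ≈ 93.450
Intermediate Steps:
a(R) = 3 - 1/(2*R) (a(R) = 3 - 1/(R + R) = 3 - 1/(2*R))
G(U, r) = 2*r + 2*U**2 (G(U, r) = 2*(U**2 + r) = 2*(r + U**2) = 2*r + 2*U**2)
sqrt(291*G(4, -1) + a(53)) = sqrt(291*(2*(-1) + 2*4**2) + (3 - 1/2/53)) = sqrt(291*(-2 + 2*16) + (3 - 1/2*1/53)) = sqrt(291*(-2 + 32) + (3 - 1/106)) = sqrt(291*30 + 317/106) = sqrt(8730 + 317/106) = sqrt(925697/106) = sqrt(98123882)/106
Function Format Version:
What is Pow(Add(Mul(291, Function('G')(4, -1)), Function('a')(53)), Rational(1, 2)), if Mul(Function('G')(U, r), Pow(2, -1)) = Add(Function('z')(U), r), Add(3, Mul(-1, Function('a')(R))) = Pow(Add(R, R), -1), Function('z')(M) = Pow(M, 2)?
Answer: Mul(Rational(1, 106), Pow(98123882, Rational(1, 2))) ≈ 93.450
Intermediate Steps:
Function('a')(R) = Add(3, Mul(Rational(-1, 2), Pow(R, -1))) (Function('a')(R) = Add(3, Mul(-1, Pow(Add(R, R), -1))) = Add(3, Mul(-1, Pow(Mul(2, R), -1))) = Add(3, Mul(-1, Mul(Rational(1, 2), Pow(R, -1)))) = Add(3, Mul(Rational(-1, 2), Pow(R, -1))))
Function('G')(U, r) = Add(Mul(2, r), Mul(2, Pow(U, 2))) (Function('G')(U, r) = Mul(2, Add(Pow(U, 2), r)) = Mul(2, Add(r, Pow(U, 2))) = Add(Mul(2, r), Mul(2, Pow(U, 2))))
Pow(Add(Mul(291, Function('G')(4, -1)), Function('a')(53)), Rational(1, 2)) = Pow(Add(Mul(291, Add(Mul(2, -1), Mul(2, Pow(4, 2)))), Add(3, Mul(Rational(-1, 2), Pow(53, -1)))), Rational(1, 2)) = Pow(Add(Mul(291, Add(-2, Mul(2, 16))), Add(3, Mul(Rational(-1, 2), Rational(1, 53)))), Rational(1, 2)) = Pow(Add(Mul(291, Add(-2, 32)), Add(3, Rational(-1, 106))), Rational(1, 2)) = Pow(Add(Mul(291, 30), Rational(317, 106)), Rational(1, 2)) = Pow(Add(8730, Rational(317, 106)), Rational(1, 2)) = Pow(Rational(925697, 106), Rational(1, 2)) = Mul(Rational(1, 106), Pow(98123882, Rational(1, 2)))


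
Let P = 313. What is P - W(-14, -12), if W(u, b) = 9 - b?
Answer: 292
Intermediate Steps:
P - W(-14, -12) = 313 - (9 - 1*(-12)) = 313 - (9 + 12) = 313 - 1*21 = 313 - 21 = 292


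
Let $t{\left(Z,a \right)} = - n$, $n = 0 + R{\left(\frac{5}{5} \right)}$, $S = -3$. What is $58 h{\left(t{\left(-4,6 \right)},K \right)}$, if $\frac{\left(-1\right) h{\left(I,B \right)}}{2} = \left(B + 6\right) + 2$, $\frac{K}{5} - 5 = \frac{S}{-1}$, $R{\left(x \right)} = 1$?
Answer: $-5568$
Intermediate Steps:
$n = 1$ ($n = 0 + 1 = 1$)
$K = 40$ ($K = 25 + 5 \left(- \frac{3}{-1}\right) = 25 + 5 \left(\left(-3\right) \left(-1\right)\right) = 25 + 5 \cdot 3 = 25 + 15 = 40$)
$t{\left(Z,a \right)} = -1$ ($t{\left(Z,a \right)} = \left(-1\right) 1 = -1$)
$h{\left(I,B \right)} = -16 - 2 B$ ($h{\left(I,B \right)} = - 2 \left(\left(B + 6\right) + 2\right) = - 2 \left(\left(6 + B\right) + 2\right) = - 2 \left(8 + B\right) = -16 - 2 B$)
$58 h{\left(t{\left(-4,6 \right)},K \right)} = 58 \left(-16 - 80\right) = 58 \left(-96\right) = -5568$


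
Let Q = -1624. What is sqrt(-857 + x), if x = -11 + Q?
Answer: 2*I*sqrt(623) ≈ 49.92*I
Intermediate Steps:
x = -1635 (x = -11 - 1624 = -1635)
sqrt(-857 + x) = sqrt(-857 - 1635) = sqrt(-2492) = 2*I*sqrt(623)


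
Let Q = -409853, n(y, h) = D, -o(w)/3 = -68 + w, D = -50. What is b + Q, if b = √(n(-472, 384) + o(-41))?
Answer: -409853 + √277 ≈ -4.0984e+5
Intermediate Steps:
o(w) = 204 - 3*w (o(w) = -3*(-68 + w) = 204 - 3*w)
n(y, h) = -50
b = √277 (b = √(-50 + (204 - 3*(-41))) = √(-50 + (204 + 123)) = √(-50 + 327) = √277 ≈ 16.643)
b + Q = √277 - 409853 = -409853 + √277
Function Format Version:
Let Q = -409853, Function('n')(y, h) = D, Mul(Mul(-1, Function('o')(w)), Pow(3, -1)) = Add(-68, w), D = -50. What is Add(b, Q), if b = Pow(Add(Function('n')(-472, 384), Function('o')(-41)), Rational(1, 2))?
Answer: Add(-409853, Pow(277, Rational(1, 2))) ≈ -4.0984e+5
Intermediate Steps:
Function('o')(w) = Add(204, Mul(-3, w)) (Function('o')(w) = Mul(-3, Add(-68, w)) = Add(204, Mul(-3, w)))
Function('n')(y, h) = -50
b = Pow(277, Rational(1, 2)) (b = Pow(Add(-50, Add(204, Mul(-3, -41))), Rational(1, 2)) = Pow(Add(-50, Add(204, 123)), Rational(1, 2)) = Pow(Add(-50, 327), Rational(1, 2)) = Pow(277, Rational(1, 2)) ≈ 16.643)
Add(b, Q) = Add(Pow(277, Rational(1, 2)), -409853) = Add(-409853, Pow(277, Rational(1, 2)))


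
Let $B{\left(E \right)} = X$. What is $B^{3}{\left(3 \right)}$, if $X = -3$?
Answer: $-27$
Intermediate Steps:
$B{\left(E \right)} = -3$
$B^{3}{\left(3 \right)} = \left(-3\right)^{3} = -27$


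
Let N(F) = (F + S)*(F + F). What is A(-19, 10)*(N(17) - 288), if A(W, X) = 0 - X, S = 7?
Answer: -5280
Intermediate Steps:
A(W, X) = -X
N(F) = 2*F*(7 + F) (N(F) = (F + 7)*(F + F) = (7 + F)*(2*F) = 2*F*(7 + F))
A(-19, 10)*(N(17) - 288) = (-1*10)*(2*17*(7 + 17) - 288) = -10*(2*17*24 - 288) = -10*(816 - 288) = -10*528 = -5280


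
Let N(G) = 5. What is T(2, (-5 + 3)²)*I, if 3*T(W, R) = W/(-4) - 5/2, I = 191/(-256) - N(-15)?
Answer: 1471/256 ≈ 5.7461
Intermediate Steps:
I = -1471/256 (I = 191/(-256) - 1*5 = 191*(-1/256) - 5 = -191/256 - 5 = -1471/256 ≈ -5.7461)
T(W, R) = -⅚ - W/12 (T(W, R) = (W/(-4) - 5/2)/3 = (W*(-¼) - 5*½)/3 = (-W/4 - 5/2)/3 = (-5/2 - W/4)/3 = -⅚ - W/12)
T(2, (-5 + 3)²)*I = (-⅚ - 1/12*2)*(-1471/256) = (-⅚ - ⅙)*(-1471/256) = -1*(-1471/256) = 1471/256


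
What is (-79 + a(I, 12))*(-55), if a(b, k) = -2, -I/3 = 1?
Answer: 4455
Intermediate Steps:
I = -3 (I = -3*1 = -3)
(-79 + a(I, 12))*(-55) = (-79 - 2)*(-55) = -81*(-55) = 4455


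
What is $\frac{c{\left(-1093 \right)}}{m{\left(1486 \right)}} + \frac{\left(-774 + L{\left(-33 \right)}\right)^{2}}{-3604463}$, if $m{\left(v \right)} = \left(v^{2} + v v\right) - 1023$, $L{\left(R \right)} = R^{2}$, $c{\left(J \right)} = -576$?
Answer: $- \frac{440191159713}{15915034191847} \approx -0.027659$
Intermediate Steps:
$m{\left(v \right)} = -1023 + 2 v^{2}$ ($m{\left(v \right)} = \left(v^{2} + v^{2}\right) - 1023 = 2 v^{2} - 1023 = -1023 + 2 v^{2}$)
$\frac{c{\left(-1093 \right)}}{m{\left(1486 \right)}} + \frac{\left(-774 + L{\left(-33 \right)}\right)^{2}}{-3604463} = - \frac{576}{-1023 + 2 \cdot 1486^{2}} + \frac{\left(-774 + \left(-33\right)^{2}\right)^{2}}{-3604463} = - \frac{576}{-1023 + 2 \cdot 2208196} + \left(-774 + 1089\right)^{2} \left(- \frac{1}{3604463}\right) = - \frac{576}{-1023 + 4416392} + 315^{2} \left(- \frac{1}{3604463}\right) = - \frac{576}{4415369} + 99225 \left(- \frac{1}{3604463}\right) = \left(-576\right) \frac{1}{4415369} - \frac{99225}{3604463} = - \frac{576}{4415369} - \frac{99225}{3604463} = - \frac{440191159713}{15915034191847}$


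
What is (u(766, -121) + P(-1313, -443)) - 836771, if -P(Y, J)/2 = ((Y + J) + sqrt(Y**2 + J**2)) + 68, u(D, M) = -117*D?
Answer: -923017 - 2*sqrt(1920218) ≈ -9.2579e+5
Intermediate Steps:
P(Y, J) = -136 - 2*J - 2*Y - 2*sqrt(J**2 + Y**2) (P(Y, J) = -2*(((Y + J) + sqrt(Y**2 + J**2)) + 68) = -2*(((J + Y) + sqrt(J**2 + Y**2)) + 68) = -2*((J + Y + sqrt(J**2 + Y**2)) + 68) = -2*(68 + J + Y + sqrt(J**2 + Y**2)) = -136 - 2*J - 2*Y - 2*sqrt(J**2 + Y**2))
(u(766, -121) + P(-1313, -443)) - 836771 = (-117*766 + (-136 - 2*(-443) - 2*(-1313) - 2*sqrt((-443)**2 + (-1313)**2))) - 836771 = (-89622 + (-136 + 886 + 2626 - 2*sqrt(196249 + 1723969))) - 836771 = (-89622 + (-136 + 886 + 2626 - 2*sqrt(1920218))) - 836771 = (-89622 + (3376 - 2*sqrt(1920218))) - 836771 = (-86246 - 2*sqrt(1920218)) - 836771 = -923017 - 2*sqrt(1920218)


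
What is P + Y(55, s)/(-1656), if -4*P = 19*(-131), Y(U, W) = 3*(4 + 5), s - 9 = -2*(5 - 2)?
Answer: 114491/184 ≈ 622.23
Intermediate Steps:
s = 3 (s = 9 - 2*(5 - 2) = 9 - 2*3 = 9 - 6 = 3)
Y(U, W) = 27 (Y(U, W) = 3*9 = 27)
P = 2489/4 (P = -19*(-131)/4 = -1/4*(-2489) = 2489/4 ≈ 622.25)
P + Y(55, s)/(-1656) = 2489/4 + 27/(-1656) = 2489/4 + 27*(-1/1656) = 2489/4 - 3/184 = 114491/184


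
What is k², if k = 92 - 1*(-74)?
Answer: 27556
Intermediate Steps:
k = 166 (k = 92 + 74 = 166)
k² = 166² = 27556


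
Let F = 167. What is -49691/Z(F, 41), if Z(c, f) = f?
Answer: -49691/41 ≈ -1212.0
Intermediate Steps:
-49691/Z(F, 41) = -49691/41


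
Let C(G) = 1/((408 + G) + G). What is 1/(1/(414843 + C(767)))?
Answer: 805625107/1942 ≈ 4.1484e+5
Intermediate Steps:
C(G) = 1/(408 + 2*G)
1/(1/(414843 + C(767))) = 1/(1/(414843 + 1/(2*(204 + 767)))) = 1/(1/(414843 + (½)/971)) = 1/(1/(414843 + (½)*(1/971))) = 1/(1/(414843 + 1/1942)) = 1/(1/(805625107/1942)) = 1/(1942/805625107) = 805625107/1942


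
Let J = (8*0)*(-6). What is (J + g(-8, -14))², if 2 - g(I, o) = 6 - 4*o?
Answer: 3600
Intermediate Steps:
g(I, o) = -4 + 4*o (g(I, o) = 2 - (6 - 4*o) = 2 + (-6 + 4*o) = -4 + 4*o)
J = 0 (J = 0*(-6) = 0)
(J + g(-8, -14))² = (0 + (-4 + 4*(-14)))² = (0 + (-4 - 56))² = (0 - 60)² = (-60)² = 3600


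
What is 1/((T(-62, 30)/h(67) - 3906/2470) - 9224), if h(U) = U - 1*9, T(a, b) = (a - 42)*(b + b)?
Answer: -35815/334267397 ≈ -0.00010714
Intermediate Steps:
T(a, b) = 2*b*(-42 + a) (T(a, b) = (-42 + a)*(2*b) = 2*b*(-42 + a))
h(U) = -9 + U (h(U) = U - 9 = -9 + U)
1/((T(-62, 30)/h(67) - 3906/2470) - 9224) = 1/(((2*30*(-42 - 62))/(-9 + 67) - 3906/2470) - 9224) = 1/(((2*30*(-104))/58 - 3906*1/2470) - 9224) = 1/((-6240*1/58 - 1953/1235) - 9224) = 1/((-3120/29 - 1953/1235) - 9224) = 1/(-3909837/35815 - 9224) = 1/(-334267397/35815) = -35815/334267397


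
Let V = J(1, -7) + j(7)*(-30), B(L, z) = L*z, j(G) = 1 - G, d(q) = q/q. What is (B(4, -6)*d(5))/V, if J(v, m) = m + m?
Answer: -12/83 ≈ -0.14458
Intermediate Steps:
d(q) = 1
J(v, m) = 2*m
V = 166 (V = 2*(-7) + (1 - 1*7)*(-30) = -14 + (1 - 7)*(-30) = -14 - 6*(-30) = -14 + 180 = 166)
(B(4, -6)*d(5))/V = ((4*(-6))*1)/166 = -24*1*(1/166) = -24*1/166 = -12/83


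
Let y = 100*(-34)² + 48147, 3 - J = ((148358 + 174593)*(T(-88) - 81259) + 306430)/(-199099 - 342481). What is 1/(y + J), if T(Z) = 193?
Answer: 135395/15625921416 ≈ 8.6648e-6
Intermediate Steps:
J = -6544603649/135395 (J = 3 - ((148358 + 174593)*(193 - 81259) + 306430)/(-199099 - 342481) = 3 - (322951*(-81066) + 306430)/(-541580) = 3 - (-26180345766 + 306430)*(-1)/541580 = 3 - (-26180039336)*(-1)/541580 = 3 - 1*6545009834/135395 = 3 - 6545009834/135395 = -6544603649/135395 ≈ -48337.)
y = 163747 (y = 100*1156 + 48147 = 115600 + 48147 = 163747)
1/(y + J) = 1/(163747 - 6544603649/135395) = 1/(15625921416/135395) = 135395/15625921416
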